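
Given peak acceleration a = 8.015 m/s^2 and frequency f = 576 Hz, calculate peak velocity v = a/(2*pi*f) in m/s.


omega = 2*pi*f = 2*pi*576 = 3619.11 rad/s
v = a / omega = 8.015 / 3619.11 = 0.0022146 m/s


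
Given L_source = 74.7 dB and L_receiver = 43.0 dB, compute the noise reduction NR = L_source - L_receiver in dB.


NR = L_source - L_receiver (difference between source and receiving room levels)
NR = 74.7 - 43.0 = 31.7 dB


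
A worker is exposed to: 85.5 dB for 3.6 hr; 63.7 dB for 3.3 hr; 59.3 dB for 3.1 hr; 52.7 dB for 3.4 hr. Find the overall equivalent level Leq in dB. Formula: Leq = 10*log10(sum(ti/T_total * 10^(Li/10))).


T_total = 3.6 + 3.3 + 3.1 + 3.4 = 13.4 hr
(3.6/13.4) * 10^(85.5/10) = 9.5323e+07
(3.3/13.4) * 10^(63.7/10) = 577310
(3.1/13.4) * 10^(59.3/10) = 196905
(3.4/13.4) * 10^(52.7/10) = 47247
Sum = 9.5323e+07 + 577310 + 196905 + 47247 = 9.61445e+07
Leq = 10*log10(9.61445e+07) = 79.829 dB


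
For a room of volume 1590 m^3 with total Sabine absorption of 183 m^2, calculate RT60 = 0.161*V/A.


RT60 = 0.161 * 1590 / 183 = 1.3989 s


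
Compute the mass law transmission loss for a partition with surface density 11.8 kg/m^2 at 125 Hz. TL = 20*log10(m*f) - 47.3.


m * f = 11.8 * 125 = 1475
20*log10(1475) = 63.3758 dB
TL = 63.3758 - 47.3 = 16.076 dB


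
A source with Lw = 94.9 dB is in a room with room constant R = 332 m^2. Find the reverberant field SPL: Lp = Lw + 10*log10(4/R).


4/R = 4/332 = 0.0120482
Lp = 94.9 + 10*log10(0.0120482) = 75.709 dB


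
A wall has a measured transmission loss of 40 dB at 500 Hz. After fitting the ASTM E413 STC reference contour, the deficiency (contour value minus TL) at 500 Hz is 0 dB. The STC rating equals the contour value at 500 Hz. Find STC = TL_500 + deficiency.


By ASTM E413, STC = value of the fitted reference contour at 500 Hz.
Contour value at 500 Hz = TL_500 + deficiency = 40 + 0 = 40
STC = 40


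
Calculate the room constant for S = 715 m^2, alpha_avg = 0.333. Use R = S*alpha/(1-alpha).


R = 715 * 0.333 / (1 - 0.333) = 356.96 m^2


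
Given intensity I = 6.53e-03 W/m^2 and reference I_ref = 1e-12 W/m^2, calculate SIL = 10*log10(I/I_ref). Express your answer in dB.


I / I_ref = 6.53e-03 / 1e-12 = 6.53e+09
SIL = 10 * log10(6.53e+09) = 98.149 dB


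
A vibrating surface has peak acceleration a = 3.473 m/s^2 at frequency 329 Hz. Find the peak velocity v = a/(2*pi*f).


omega = 2*pi*f = 2*pi*329 = 2067.17 rad/s
v = a / omega = 3.473 / 2067.17 = 0.0016801 m/s


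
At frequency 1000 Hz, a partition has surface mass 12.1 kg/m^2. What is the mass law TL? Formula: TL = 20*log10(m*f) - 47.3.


m * f = 12.1 * 1000 = 12100
20*log10(12100) = 81.6557 dB
TL = 81.6557 - 47.3 = 34.356 dB


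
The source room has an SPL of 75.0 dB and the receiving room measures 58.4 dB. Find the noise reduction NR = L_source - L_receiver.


NR = L_source - L_receiver (difference between source and receiving room levels)
NR = 75.0 - 58.4 = 16.6 dB


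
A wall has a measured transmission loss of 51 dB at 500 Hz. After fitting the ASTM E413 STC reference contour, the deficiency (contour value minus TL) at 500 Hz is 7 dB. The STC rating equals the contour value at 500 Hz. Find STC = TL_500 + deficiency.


By ASTM E413, STC = value of the fitted reference contour at 500 Hz.
Contour value at 500 Hz = TL_500 + deficiency = 51 + 7 = 58
STC = 58


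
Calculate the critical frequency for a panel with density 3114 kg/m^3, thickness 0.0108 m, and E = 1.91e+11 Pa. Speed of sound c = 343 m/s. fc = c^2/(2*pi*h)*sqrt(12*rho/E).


12*rho/E = 12*3114/1.91e+11 = 1.95644e-07
sqrt(12*rho/E) = sqrt(1.95644e-07) = 0.000442317
c^2/(2*pi*h) = 343^2/(2*pi*0.0108) = 1.73374e+06
fc = 1.73374e+06 * 0.000442317 = 766.86 Hz


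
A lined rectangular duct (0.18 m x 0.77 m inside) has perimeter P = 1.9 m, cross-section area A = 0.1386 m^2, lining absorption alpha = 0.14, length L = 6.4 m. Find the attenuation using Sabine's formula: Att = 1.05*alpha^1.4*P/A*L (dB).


alpha^1.4 = 0.14^1.4 = 0.0637645
Attenuation rate = 1.05 * alpha^1.4 * P / A
= 1.05 * 0.0637645 * 1.9 / 0.1386 = 0.917822 dB/m
Total Att = 0.917822 * 6.4 = 5.8741 dB


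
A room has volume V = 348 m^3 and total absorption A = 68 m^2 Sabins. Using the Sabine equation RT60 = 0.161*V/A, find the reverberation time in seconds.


RT60 = 0.161 * 348 / 68 = 0.82394 s


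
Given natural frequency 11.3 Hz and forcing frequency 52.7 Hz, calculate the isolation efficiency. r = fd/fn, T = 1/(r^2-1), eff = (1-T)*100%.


r = 52.7 / 11.3 = 4.66372
r^2 - 1 = 4.66372^2 - 1 = 20.7503
T = 1/20.7503 = 0.0481921
Efficiency = (1 - 0.0481921)*100 = 95.181 %


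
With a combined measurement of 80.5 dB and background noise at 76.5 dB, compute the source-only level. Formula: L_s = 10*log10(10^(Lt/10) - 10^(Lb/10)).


10^(80.5/10) = 1.12202e+08
10^(76.5/10) = 4.46684e+07
Difference = 1.12202e+08 - 4.46684e+07 = 6.75336e+07
L_source = 10*log10(6.75336e+07) = 78.295 dB


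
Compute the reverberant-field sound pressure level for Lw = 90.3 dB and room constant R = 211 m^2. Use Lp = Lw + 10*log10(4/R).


4/R = 4/211 = 0.0189573
Lp = 90.3 + 10*log10(0.0189573) = 73.078 dB


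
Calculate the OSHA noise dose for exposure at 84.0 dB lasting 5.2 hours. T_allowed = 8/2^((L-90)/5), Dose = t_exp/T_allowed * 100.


T_allowed = 8 / 2^((84.0 - 90)/5) = 18.3792 hr
Dose = 5.2 / 18.3792 * 100 = 28.293 %


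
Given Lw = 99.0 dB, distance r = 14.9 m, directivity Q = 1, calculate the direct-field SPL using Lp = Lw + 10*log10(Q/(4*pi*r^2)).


4*pi*r^2 = 4*pi*14.9^2 = 2789.86 m^2
Q / (4*pi*r^2) = 1 / 2789.86 = 0.000358441
Lp = 99.0 + 10*log10(0.000358441) = 64.544 dB


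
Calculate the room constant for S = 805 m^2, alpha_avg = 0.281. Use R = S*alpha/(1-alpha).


R = 805 * 0.281 / (1 - 0.281) = 314.61 m^2


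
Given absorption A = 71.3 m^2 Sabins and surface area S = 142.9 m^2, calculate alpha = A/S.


Absorption coefficient = absorbed power / incident power
alpha = A / S = 71.3 / 142.9 = 0.49895


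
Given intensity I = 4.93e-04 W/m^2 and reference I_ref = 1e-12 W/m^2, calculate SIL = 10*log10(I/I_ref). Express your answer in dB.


I / I_ref = 4.93e-04 / 1e-12 = 4.93e+08
SIL = 10 * log10(4.93e+08) = 86.928 dB


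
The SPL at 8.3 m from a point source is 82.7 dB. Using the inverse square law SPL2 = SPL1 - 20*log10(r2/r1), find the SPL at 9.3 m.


r2/r1 = 9.3/8.3 = 1.12048
Correction = 20*log10(1.12048) = 0.988082 dB
SPL2 = 82.7 - 0.988082 = 81.712 dB


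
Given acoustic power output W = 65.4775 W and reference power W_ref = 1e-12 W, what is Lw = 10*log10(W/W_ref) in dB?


W / W_ref = 65.4775 / 1e-12 = 6.54775e+13
Lw = 10 * log10(6.54775e+13) = 138.16 dB


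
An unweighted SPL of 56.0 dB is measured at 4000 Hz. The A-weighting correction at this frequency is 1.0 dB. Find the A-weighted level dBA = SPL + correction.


A-weighting table: 4000 Hz -> 1.0 dB correction
SPL_A = SPL + correction = 56.0 + (1.0) = 57 dBA


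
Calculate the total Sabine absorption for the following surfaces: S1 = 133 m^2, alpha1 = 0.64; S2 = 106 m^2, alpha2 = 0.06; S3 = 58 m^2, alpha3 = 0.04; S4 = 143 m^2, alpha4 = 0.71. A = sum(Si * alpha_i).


133 * 0.64 = 85.12
106 * 0.06 = 6.36
58 * 0.04 = 2.32
143 * 0.71 = 101.53
A_total = 85.12 + 6.36 + 2.32 + 101.53 = 195.33 m^2


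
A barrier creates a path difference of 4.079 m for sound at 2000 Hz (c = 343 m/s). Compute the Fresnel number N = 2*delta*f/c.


N = 2*delta*f/c = 2*delta/lambda, where lambda = c/f
lambda = 343 / 2000 = 0.1715 m
N = 2 * 4.079 / 0.1715 = 47.569


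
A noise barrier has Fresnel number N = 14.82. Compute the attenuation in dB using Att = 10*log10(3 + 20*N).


3 + 20*N = 3 + 20*14.82 = 299.4
Att = 10*log10(299.4) = 24.763 dB


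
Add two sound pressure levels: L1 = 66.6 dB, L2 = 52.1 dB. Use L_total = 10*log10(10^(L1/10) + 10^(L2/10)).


10^(66.6/10) = 4.57088e+06
10^(52.1/10) = 162181
Sum = 4.57088e+06 + 162181 = 4.73306e+06
L_total = 10*log10(4.73306e+06) = 66.751 dB


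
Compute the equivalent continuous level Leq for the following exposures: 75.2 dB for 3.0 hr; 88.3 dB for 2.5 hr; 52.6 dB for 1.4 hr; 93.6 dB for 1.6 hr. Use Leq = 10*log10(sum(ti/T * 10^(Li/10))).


T_total = 3.0 + 2.5 + 1.4 + 1.6 = 8.5 hr
(3.0/8.5) * 10^(75.2/10) = 1.1687e+07
(2.5/8.5) * 10^(88.3/10) = 1.98848e+08
(1.4/8.5) * 10^(52.6/10) = 29971.5
(1.6/8.5) * 10^(93.6/10) = 4.31222e+08
Sum = 1.1687e+07 + 1.98848e+08 + 29971.5 + 4.31222e+08 = 6.41787e+08
Leq = 10*log10(6.41787e+08) = 88.074 dB


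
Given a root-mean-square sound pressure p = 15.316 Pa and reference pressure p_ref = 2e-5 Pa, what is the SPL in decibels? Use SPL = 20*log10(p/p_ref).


p / p_ref = 15.316 / 2e-5 = 765800
SPL = 20 * log10(765800) = 117.68 dB


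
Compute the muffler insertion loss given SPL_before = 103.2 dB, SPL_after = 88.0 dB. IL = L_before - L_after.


Insertion loss = SPL without muffler - SPL with muffler
IL = 103.2 - 88.0 = 15.2 dB


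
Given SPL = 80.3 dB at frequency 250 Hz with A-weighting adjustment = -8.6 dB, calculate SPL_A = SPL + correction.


A-weighting table: 250 Hz -> -8.6 dB correction
SPL_A = SPL + correction = 80.3 + (-8.6) = 71.7 dBA


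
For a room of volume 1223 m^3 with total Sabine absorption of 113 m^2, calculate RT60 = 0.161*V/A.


RT60 = 0.161 * 1223 / 113 = 1.7425 s


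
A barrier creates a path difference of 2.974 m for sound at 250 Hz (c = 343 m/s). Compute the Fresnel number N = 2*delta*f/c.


N = 2*delta*f/c = 2*delta/lambda, where lambda = c/f
lambda = 343 / 250 = 1.372 m
N = 2 * 2.974 / 1.372 = 4.3353


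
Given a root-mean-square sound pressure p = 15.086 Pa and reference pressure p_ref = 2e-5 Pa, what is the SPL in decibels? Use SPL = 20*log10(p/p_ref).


p / p_ref = 15.086 / 2e-5 = 754300
SPL = 20 * log10(754300) = 117.55 dB


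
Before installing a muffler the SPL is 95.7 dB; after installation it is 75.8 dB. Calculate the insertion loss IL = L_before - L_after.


Insertion loss = SPL without muffler - SPL with muffler
IL = 95.7 - 75.8 = 19.9 dB


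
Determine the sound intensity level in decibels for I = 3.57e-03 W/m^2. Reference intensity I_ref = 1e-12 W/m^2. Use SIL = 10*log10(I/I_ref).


I / I_ref = 3.57e-03 / 1e-12 = 3.57e+09
SIL = 10 * log10(3.57e+09) = 95.527 dB


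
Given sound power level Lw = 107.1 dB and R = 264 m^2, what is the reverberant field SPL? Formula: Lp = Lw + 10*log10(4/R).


4/R = 4/264 = 0.0151515
Lp = 107.1 + 10*log10(0.0151515) = 88.905 dB


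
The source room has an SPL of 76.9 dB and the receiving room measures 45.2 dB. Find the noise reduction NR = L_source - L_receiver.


NR = L_source - L_receiver (difference between source and receiving room levels)
NR = 76.9 - 45.2 = 31.7 dB


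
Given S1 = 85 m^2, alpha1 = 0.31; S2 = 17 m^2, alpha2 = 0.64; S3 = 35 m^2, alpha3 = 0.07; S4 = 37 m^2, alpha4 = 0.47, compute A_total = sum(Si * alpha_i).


85 * 0.31 = 26.35
17 * 0.64 = 10.88
35 * 0.07 = 2.45
37 * 0.47 = 17.39
A_total = 26.35 + 10.88 + 2.45 + 17.39 = 57.07 m^2


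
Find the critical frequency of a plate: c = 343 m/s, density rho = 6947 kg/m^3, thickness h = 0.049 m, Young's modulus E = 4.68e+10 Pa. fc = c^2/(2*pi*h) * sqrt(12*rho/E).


12*rho/E = 12*6947/4.68e+10 = 1.78128e-06
sqrt(12*rho/E) = sqrt(1.78128e-06) = 0.00133465
c^2/(2*pi*h) = 343^2/(2*pi*0.049) = 382131
fc = 382131 * 0.00133465 = 510.01 Hz


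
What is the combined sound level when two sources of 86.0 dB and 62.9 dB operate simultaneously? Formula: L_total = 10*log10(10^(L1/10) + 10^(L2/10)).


10^(86.0/10) = 3.98107e+08
10^(62.9/10) = 1.94984e+06
Sum = 3.98107e+08 + 1.94984e+06 = 4.00057e+08
L_total = 10*log10(4.00057e+08) = 86.021 dB


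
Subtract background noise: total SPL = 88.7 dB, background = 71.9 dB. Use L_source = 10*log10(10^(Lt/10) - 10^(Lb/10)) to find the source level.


10^(88.7/10) = 7.4131e+08
10^(71.9/10) = 1.54882e+07
Difference = 7.4131e+08 - 1.54882e+07 = 7.25822e+08
L_source = 10*log10(7.25822e+08) = 88.608 dB


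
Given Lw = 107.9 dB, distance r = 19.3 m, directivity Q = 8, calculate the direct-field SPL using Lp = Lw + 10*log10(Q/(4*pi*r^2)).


4*pi*r^2 = 4*pi*19.3^2 = 4680.85 m^2
Q / (4*pi*r^2) = 8 / 4680.85 = 0.00170909
Lp = 107.9 + 10*log10(0.00170909) = 80.228 dB


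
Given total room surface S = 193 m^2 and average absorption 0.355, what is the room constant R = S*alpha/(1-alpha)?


R = 193 * 0.355 / (1 - 0.355) = 106.22 m^2


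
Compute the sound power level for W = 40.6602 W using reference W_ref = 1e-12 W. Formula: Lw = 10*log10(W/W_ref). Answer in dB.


W / W_ref = 40.6602 / 1e-12 = 4.06602e+13
Lw = 10 * log10(4.06602e+13) = 136.09 dB


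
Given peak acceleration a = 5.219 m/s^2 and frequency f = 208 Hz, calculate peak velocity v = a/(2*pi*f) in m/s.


omega = 2*pi*f = 2*pi*208 = 1306.9 rad/s
v = a / omega = 5.219 / 1306.9 = 0.0039934 m/s


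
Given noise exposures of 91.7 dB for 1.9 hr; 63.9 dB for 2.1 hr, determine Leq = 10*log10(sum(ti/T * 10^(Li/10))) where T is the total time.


T_total = 1.9 + 2.1 = 4.0 hr
(1.9/4.0) * 10^(91.7/10) = 7.02576e+08
(2.1/4.0) * 10^(63.9/10) = 1.28872e+06
Sum = 7.02576e+08 + 1.28872e+06 = 7.03865e+08
Leq = 10*log10(7.03865e+08) = 88.475 dB


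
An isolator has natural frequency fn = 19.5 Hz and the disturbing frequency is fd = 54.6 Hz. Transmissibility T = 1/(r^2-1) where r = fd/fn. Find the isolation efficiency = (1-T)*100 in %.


r = 54.6 / 19.5 = 2.8
r^2 - 1 = 2.8^2 - 1 = 6.84
T = 1/6.84 = 0.146199
Efficiency = (1 - 0.146199)*100 = 85.38 %


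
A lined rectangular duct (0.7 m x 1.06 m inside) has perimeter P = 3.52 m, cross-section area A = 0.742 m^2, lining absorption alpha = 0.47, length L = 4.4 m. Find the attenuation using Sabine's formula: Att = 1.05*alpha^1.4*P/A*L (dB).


alpha^1.4 = 0.47^1.4 = 0.347486
Attenuation rate = 1.05 * alpha^1.4 * P / A
= 1.05 * 0.347486 * 3.52 / 0.742 = 1.73087 dB/m
Total Att = 1.73087 * 4.4 = 7.6158 dB


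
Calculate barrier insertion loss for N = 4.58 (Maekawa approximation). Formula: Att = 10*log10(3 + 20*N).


3 + 20*N = 3 + 20*4.58 = 94.6
Att = 10*log10(94.6) = 19.759 dB


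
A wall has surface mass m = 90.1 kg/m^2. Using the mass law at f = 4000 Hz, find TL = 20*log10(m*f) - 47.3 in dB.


m * f = 90.1 * 4000 = 360400
20*log10(360400) = 111.136 dB
TL = 111.136 - 47.3 = 63.836 dB


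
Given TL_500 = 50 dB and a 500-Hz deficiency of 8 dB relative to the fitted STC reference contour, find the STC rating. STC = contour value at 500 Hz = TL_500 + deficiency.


By ASTM E413, STC = value of the fitted reference contour at 500 Hz.
Contour value at 500 Hz = TL_500 + deficiency = 50 + 8 = 58
STC = 58


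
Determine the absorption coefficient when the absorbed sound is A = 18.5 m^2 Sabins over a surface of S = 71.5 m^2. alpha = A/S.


Absorption coefficient = absorbed power / incident power
alpha = A / S = 18.5 / 71.5 = 0.25874


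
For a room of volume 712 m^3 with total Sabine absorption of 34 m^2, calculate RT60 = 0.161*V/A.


RT60 = 0.161 * 712 / 34 = 3.3715 s


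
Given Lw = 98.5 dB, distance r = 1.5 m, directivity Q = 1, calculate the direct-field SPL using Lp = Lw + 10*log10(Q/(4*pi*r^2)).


4*pi*r^2 = 4*pi*1.5^2 = 28.2743 m^2
Q / (4*pi*r^2) = 1 / 28.2743 = 0.0353678
Lp = 98.5 + 10*log10(0.0353678) = 83.986 dB


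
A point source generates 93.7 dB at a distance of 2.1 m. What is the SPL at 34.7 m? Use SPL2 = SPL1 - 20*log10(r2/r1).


r2/r1 = 34.7/2.1 = 16.5238
Correction = 20*log10(16.5238) = 24.3622 dB
SPL2 = 93.7 - 24.3622 = 69.338 dB


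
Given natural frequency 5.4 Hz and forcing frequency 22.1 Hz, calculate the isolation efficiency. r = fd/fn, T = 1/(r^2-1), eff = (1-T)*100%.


r = 22.1 / 5.4 = 4.09259
r^2 - 1 = 4.09259^2 - 1 = 15.7493
T = 1/15.7493 = 0.0634949
Efficiency = (1 - 0.0634949)*100 = 93.651 %


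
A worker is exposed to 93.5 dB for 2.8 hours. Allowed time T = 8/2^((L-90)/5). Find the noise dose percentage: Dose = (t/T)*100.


T_allowed = 8 / 2^((93.5 - 90)/5) = 4.92458 hr
Dose = 2.8 / 4.92458 * 100 = 56.858 %


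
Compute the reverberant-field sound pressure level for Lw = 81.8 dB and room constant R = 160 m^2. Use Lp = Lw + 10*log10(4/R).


4/R = 4/160 = 0.025
Lp = 81.8 + 10*log10(0.025) = 65.779 dB


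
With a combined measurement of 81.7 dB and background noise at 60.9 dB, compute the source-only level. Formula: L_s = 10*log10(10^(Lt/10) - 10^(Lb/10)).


10^(81.7/10) = 1.47911e+08
10^(60.9/10) = 1.23027e+06
Difference = 1.47911e+08 - 1.23027e+06 = 1.46681e+08
L_source = 10*log10(1.46681e+08) = 81.664 dB


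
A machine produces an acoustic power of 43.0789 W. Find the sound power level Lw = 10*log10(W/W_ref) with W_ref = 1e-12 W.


W / W_ref = 43.0789 / 1e-12 = 4.30789e+13
Lw = 10 * log10(4.30789e+13) = 136.34 dB


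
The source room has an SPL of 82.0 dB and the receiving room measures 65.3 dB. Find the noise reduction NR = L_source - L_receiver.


NR = L_source - L_receiver (difference between source and receiving room levels)
NR = 82.0 - 65.3 = 16.7 dB


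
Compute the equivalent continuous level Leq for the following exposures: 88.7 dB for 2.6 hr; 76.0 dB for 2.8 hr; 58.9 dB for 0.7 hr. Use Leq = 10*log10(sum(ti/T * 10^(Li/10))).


T_total = 2.6 + 2.8 + 0.7 = 6.1 hr
(2.6/6.1) * 10^(88.7/10) = 3.15968e+08
(2.8/6.1) * 10^(76.0/10) = 1.82738e+07
(0.7/6.1) * 10^(58.9/10) = 89077.5
Sum = 3.15968e+08 + 1.82738e+07 + 89077.5 = 3.34331e+08
Leq = 10*log10(3.34331e+08) = 85.242 dB


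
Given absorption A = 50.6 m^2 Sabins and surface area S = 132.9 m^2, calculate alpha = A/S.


Absorption coefficient = absorbed power / incident power
alpha = A / S = 50.6 / 132.9 = 0.38074


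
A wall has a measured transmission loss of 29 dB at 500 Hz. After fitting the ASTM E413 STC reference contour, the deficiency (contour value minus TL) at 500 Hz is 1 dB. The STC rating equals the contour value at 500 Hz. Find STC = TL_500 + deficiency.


By ASTM E413, STC = value of the fitted reference contour at 500 Hz.
Contour value at 500 Hz = TL_500 + deficiency = 29 + 1 = 30
STC = 30


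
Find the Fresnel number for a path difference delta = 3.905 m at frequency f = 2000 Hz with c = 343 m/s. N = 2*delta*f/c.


N = 2*delta*f/c = 2*delta/lambda, where lambda = c/f
lambda = 343 / 2000 = 0.1715 m
N = 2 * 3.905 / 0.1715 = 45.539


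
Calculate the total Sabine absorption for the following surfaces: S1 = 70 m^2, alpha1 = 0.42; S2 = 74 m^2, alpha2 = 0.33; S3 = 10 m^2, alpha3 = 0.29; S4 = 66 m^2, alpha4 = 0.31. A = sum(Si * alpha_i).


70 * 0.42 = 29.4
74 * 0.33 = 24.42
10 * 0.29 = 2.9
66 * 0.31 = 20.46
A_total = 29.4 + 24.42 + 2.9 + 20.46 = 77.18 m^2


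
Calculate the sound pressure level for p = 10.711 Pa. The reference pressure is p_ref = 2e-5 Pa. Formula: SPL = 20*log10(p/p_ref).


p / p_ref = 10.711 / 2e-5 = 535550
SPL = 20 * log10(535550) = 114.58 dB


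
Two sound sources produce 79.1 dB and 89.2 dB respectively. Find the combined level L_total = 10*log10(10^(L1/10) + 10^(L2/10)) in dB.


10^(79.1/10) = 8.12831e+07
10^(89.2/10) = 8.31764e+08
Sum = 8.12831e+07 + 8.31764e+08 = 9.13047e+08
L_total = 10*log10(9.13047e+08) = 89.605 dB


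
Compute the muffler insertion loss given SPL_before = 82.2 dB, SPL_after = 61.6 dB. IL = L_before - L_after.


Insertion loss = SPL without muffler - SPL with muffler
IL = 82.2 - 61.6 = 20.6 dB


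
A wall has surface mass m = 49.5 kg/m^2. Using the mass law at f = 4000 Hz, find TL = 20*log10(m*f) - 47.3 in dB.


m * f = 49.5 * 4000 = 198000
20*log10(198000) = 105.933 dB
TL = 105.933 - 47.3 = 58.633 dB


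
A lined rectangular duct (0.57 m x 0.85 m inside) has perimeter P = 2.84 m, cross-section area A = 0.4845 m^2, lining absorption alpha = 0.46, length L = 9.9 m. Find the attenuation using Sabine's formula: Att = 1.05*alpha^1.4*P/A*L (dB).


alpha^1.4 = 0.46^1.4 = 0.337179
Attenuation rate = 1.05 * alpha^1.4 * P / A
= 1.05 * 0.337179 * 2.84 / 0.4845 = 2.07527 dB/m
Total Att = 2.07527 * 9.9 = 20.545 dB


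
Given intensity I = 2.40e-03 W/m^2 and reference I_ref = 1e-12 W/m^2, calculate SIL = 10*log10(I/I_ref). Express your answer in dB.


I / I_ref = 2.40e-03 / 1e-12 = 2.4e+09
SIL = 10 * log10(2.4e+09) = 93.802 dB


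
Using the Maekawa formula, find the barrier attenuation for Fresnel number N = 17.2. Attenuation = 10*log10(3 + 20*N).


3 + 20*N = 3 + 20*17.2 = 347
Att = 10*log10(347) = 25.403 dB


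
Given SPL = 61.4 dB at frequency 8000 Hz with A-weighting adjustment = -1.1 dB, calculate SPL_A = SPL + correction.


A-weighting table: 8000 Hz -> -1.1 dB correction
SPL_A = SPL + correction = 61.4 + (-1.1) = 60.3 dBA


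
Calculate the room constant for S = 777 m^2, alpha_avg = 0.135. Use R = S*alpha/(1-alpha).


R = 777 * 0.135 / (1 - 0.135) = 121.27 m^2


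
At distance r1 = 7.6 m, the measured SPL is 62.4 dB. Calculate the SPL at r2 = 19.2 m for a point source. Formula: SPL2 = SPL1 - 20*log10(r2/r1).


r2/r1 = 19.2/7.6 = 2.52632
Correction = 20*log10(2.52632) = 8.04977 dB
SPL2 = 62.4 - 8.04977 = 54.35 dB


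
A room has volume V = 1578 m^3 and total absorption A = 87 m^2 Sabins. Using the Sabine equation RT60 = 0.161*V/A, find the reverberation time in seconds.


RT60 = 0.161 * 1578 / 87 = 2.9202 s


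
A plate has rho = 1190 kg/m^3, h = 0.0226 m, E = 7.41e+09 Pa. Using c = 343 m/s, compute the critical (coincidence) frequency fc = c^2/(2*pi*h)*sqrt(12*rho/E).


12*rho/E = 12*1190/7.41e+09 = 1.92713e-06
sqrt(12*rho/E) = sqrt(1.92713e-06) = 0.00138821
c^2/(2*pi*h) = 343^2/(2*pi*0.0226) = 828514
fc = 828514 * 0.00138821 = 1150.2 Hz


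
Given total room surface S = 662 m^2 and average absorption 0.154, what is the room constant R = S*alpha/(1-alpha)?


R = 662 * 0.154 / (1 - 0.154) = 120.51 m^2


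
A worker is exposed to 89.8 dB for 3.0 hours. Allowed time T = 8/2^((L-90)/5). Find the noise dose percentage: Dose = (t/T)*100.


T_allowed = 8 / 2^((89.8 - 90)/5) = 8.22491 hr
Dose = 3.0 / 8.22491 * 100 = 36.475 %


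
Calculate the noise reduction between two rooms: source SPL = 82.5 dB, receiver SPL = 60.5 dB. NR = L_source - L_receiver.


NR = L_source - L_receiver (difference between source and receiving room levels)
NR = 82.5 - 60.5 = 22 dB


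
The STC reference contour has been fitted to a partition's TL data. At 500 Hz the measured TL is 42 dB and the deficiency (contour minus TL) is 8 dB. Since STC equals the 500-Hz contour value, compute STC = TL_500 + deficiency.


By ASTM E413, STC = value of the fitted reference contour at 500 Hz.
Contour value at 500 Hz = TL_500 + deficiency = 42 + 8 = 50
STC = 50


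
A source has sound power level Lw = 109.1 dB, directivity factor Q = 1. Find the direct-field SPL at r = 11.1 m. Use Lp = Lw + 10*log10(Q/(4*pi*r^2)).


4*pi*r^2 = 4*pi*11.1^2 = 1548.3 m^2
Q / (4*pi*r^2) = 1 / 1548.3 = 0.00064587
Lp = 109.1 + 10*log10(0.00064587) = 77.201 dB


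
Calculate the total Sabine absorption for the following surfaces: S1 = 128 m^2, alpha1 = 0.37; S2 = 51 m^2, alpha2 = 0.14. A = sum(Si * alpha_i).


128 * 0.37 = 47.36
51 * 0.14 = 7.14
A_total = 47.36 + 7.14 = 54.5 m^2


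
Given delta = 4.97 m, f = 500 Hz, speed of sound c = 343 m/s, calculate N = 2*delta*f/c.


N = 2*delta*f/c = 2*delta/lambda, where lambda = c/f
lambda = 343 / 500 = 0.686 m
N = 2 * 4.97 / 0.686 = 14.49


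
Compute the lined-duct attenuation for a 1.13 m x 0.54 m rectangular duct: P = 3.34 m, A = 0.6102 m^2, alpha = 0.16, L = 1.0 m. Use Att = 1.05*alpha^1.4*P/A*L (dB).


alpha^1.4 = 0.16^1.4 = 0.076872
Attenuation rate = 1.05 * alpha^1.4 * P / A
= 1.05 * 0.076872 * 3.34 / 0.6102 = 0.441806 dB/m
Total Att = 0.441806 * 1.0 = 0.44181 dB


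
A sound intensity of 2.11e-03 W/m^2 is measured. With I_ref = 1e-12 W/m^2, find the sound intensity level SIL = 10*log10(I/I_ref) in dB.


I / I_ref = 2.11e-03 / 1e-12 = 2.11e+09
SIL = 10 * log10(2.11e+09) = 93.243 dB


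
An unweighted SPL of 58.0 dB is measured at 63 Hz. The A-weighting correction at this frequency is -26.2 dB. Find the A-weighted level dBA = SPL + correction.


A-weighting table: 63 Hz -> -26.2 dB correction
SPL_A = SPL + correction = 58.0 + (-26.2) = 31.8 dBA


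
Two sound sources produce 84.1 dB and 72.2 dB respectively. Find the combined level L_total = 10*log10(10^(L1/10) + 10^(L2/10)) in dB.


10^(84.1/10) = 2.5704e+08
10^(72.2/10) = 1.65959e+07
Sum = 2.5704e+08 + 1.65959e+07 = 2.73636e+08
L_total = 10*log10(2.73636e+08) = 84.372 dB


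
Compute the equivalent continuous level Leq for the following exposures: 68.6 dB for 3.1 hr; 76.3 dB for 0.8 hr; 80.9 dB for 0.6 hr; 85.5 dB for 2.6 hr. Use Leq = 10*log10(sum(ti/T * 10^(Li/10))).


T_total = 3.1 + 0.8 + 0.6 + 2.6 = 7.1 hr
(3.1/7.1) * 10^(68.6/10) = 3.16303e+06
(0.8/7.1) * 10^(76.3/10) = 4.80653e+06
(0.6/7.1) * 10^(80.9/10) = 1.03966e+07
(2.6/7.1) * 10^(85.5/10) = 1.29932e+08
Sum = 3.16303e+06 + 4.80653e+06 + 1.03966e+07 + 1.29932e+08 = 1.48298e+08
Leq = 10*log10(1.48298e+08) = 81.711 dB


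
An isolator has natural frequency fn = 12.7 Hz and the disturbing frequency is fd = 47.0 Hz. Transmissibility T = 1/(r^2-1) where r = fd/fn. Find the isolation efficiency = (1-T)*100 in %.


r = 47.0 / 12.7 = 3.70079
r^2 - 1 = 3.70079^2 - 1 = 12.6958
T = 1/12.6958 = 0.0787662
Efficiency = (1 - 0.0787662)*100 = 92.123 %


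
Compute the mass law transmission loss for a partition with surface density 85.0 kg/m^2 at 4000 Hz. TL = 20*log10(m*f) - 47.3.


m * f = 85.0 * 4000 = 340000
20*log10(340000) = 110.63 dB
TL = 110.63 - 47.3 = 63.33 dB


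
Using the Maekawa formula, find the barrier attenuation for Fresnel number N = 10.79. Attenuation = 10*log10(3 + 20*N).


3 + 20*N = 3 + 20*10.79 = 218.8
Att = 10*log10(218.8) = 23.4 dB


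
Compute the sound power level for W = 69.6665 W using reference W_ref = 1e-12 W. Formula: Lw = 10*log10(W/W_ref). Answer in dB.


W / W_ref = 69.6665 / 1e-12 = 6.96665e+13
Lw = 10 * log10(6.96665e+13) = 138.43 dB


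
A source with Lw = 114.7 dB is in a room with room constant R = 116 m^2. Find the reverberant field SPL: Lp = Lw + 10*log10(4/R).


4/R = 4/116 = 0.0344828
Lp = 114.7 + 10*log10(0.0344828) = 100.08 dB


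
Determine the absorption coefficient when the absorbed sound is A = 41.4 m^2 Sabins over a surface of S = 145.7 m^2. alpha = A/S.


Absorption coefficient = absorbed power / incident power
alpha = A / S = 41.4 / 145.7 = 0.28415


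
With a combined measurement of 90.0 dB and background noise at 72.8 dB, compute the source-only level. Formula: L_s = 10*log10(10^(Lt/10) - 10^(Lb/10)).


10^(90.0/10) = 1e+09
10^(72.8/10) = 1.90546e+07
Difference = 1e+09 - 1.90546e+07 = 9.80945e+08
L_source = 10*log10(9.80945e+08) = 89.916 dB


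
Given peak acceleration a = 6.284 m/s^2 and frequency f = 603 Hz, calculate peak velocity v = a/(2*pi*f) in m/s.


omega = 2*pi*f = 2*pi*603 = 3788.76 rad/s
v = a / omega = 6.284 / 3788.76 = 0.0016586 m/s


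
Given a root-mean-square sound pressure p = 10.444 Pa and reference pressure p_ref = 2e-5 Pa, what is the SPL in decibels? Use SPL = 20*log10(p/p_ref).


p / p_ref = 10.444 / 2e-5 = 522200
SPL = 20 * log10(522200) = 114.36 dB


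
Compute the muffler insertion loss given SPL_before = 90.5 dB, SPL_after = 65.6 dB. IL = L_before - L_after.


Insertion loss = SPL without muffler - SPL with muffler
IL = 90.5 - 65.6 = 24.9 dB


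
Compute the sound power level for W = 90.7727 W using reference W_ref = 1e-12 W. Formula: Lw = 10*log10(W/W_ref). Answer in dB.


W / W_ref = 90.7727 / 1e-12 = 9.07727e+13
Lw = 10 * log10(9.07727e+13) = 139.58 dB


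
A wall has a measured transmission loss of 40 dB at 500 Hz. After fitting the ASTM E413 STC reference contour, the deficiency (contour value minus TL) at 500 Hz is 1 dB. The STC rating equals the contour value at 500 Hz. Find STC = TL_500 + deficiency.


By ASTM E413, STC = value of the fitted reference contour at 500 Hz.
Contour value at 500 Hz = TL_500 + deficiency = 40 + 1 = 41
STC = 41


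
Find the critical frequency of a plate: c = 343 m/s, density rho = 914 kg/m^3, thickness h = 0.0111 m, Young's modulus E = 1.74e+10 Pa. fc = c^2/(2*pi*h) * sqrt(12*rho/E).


12*rho/E = 12*914/1.74e+10 = 6.30345e-07
sqrt(12*rho/E) = sqrt(6.30345e-07) = 0.000793943
c^2/(2*pi*h) = 343^2/(2*pi*0.0111) = 1.68688e+06
fc = 1.68688e+06 * 0.000793943 = 1339.3 Hz


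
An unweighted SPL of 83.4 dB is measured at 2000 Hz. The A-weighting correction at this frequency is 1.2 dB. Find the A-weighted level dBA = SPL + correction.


A-weighting table: 2000 Hz -> 1.2 dB correction
SPL_A = SPL + correction = 83.4 + (1.2) = 84.6 dBA


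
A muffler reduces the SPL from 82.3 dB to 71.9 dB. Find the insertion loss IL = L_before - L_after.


Insertion loss = SPL without muffler - SPL with muffler
IL = 82.3 - 71.9 = 10.4 dB


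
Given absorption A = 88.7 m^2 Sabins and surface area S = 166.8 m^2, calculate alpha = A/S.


Absorption coefficient = absorbed power / incident power
alpha = A / S = 88.7 / 166.8 = 0.53177


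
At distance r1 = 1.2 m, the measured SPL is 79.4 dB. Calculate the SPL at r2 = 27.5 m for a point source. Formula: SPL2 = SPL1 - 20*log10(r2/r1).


r2/r1 = 27.5/1.2 = 22.9167
Correction = 20*log10(22.9167) = 27.203 dB
SPL2 = 79.4 - 27.203 = 52.197 dB


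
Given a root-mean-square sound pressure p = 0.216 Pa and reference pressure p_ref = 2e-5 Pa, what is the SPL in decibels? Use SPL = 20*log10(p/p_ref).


p / p_ref = 0.216 / 2e-5 = 10800
SPL = 20 * log10(10800) = 80.668 dB


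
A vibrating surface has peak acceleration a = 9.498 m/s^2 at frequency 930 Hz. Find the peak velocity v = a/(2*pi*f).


omega = 2*pi*f = 2*pi*930 = 5843.36 rad/s
v = a / omega = 9.498 / 5843.36 = 0.0016254 m/s


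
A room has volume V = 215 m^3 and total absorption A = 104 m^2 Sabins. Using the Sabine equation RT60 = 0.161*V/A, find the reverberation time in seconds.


RT60 = 0.161 * 215 / 104 = 0.33284 s


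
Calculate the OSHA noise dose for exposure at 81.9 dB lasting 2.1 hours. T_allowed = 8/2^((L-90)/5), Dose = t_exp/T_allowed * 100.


T_allowed = 8 / 2^((81.9 - 90)/5) = 24.59 hr
Dose = 2.1 / 24.59 * 100 = 8.5401 %


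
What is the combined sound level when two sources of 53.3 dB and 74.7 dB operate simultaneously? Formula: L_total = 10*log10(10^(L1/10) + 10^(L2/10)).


10^(53.3/10) = 213796
10^(74.7/10) = 2.95121e+07
Sum = 213796 + 2.95121e+07 = 2.97259e+07
L_total = 10*log10(2.97259e+07) = 74.731 dB


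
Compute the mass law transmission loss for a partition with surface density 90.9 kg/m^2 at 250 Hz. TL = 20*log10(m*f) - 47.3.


m * f = 90.9 * 250 = 22725
20*log10(22725) = 87.1301 dB
TL = 87.1301 - 47.3 = 39.83 dB


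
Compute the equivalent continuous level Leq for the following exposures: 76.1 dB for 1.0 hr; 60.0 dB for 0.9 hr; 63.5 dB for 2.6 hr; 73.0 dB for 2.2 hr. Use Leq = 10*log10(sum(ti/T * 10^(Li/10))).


T_total = 1.0 + 0.9 + 2.6 + 2.2 = 6.7 hr
(1.0/6.7) * 10^(76.1/10) = 6.0803e+06
(0.9/6.7) * 10^(60.0/10) = 134328
(2.6/6.7) * 10^(63.5/10) = 868757
(2.2/6.7) * 10^(73.0/10) = 6.55161e+06
Sum = 6.0803e+06 + 134328 + 868757 + 6.55161e+06 = 1.3635e+07
Leq = 10*log10(1.3635e+07) = 71.347 dB


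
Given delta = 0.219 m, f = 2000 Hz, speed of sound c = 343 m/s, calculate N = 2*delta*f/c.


N = 2*delta*f/c = 2*delta/lambda, where lambda = c/f
lambda = 343 / 2000 = 0.1715 m
N = 2 * 0.219 / 0.1715 = 2.5539


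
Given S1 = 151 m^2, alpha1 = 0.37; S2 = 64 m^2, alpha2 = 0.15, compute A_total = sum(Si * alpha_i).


151 * 0.37 = 55.87
64 * 0.15 = 9.6
A_total = 55.87 + 9.6 = 65.47 m^2


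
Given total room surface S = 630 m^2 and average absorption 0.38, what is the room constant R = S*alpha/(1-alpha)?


R = 630 * 0.38 / (1 - 0.38) = 386.13 m^2


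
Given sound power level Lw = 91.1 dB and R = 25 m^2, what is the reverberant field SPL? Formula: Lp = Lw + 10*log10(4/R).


4/R = 4/25 = 0.16
Lp = 91.1 + 10*log10(0.16) = 83.141 dB


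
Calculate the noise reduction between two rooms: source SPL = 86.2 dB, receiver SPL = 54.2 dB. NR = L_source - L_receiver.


NR = L_source - L_receiver (difference between source and receiving room levels)
NR = 86.2 - 54.2 = 32 dB


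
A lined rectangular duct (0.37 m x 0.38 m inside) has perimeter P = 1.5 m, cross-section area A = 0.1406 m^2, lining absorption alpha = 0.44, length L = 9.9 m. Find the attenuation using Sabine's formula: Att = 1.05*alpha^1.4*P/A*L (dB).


alpha^1.4 = 0.44^1.4 = 0.316835
Attenuation rate = 1.05 * alpha^1.4 * P / A
= 1.05 * 0.316835 * 1.5 / 0.1406 = 3.54918 dB/m
Total Att = 3.54918 * 9.9 = 35.137 dB


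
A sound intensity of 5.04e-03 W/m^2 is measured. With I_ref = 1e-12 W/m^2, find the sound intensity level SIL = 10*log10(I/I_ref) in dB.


I / I_ref = 5.04e-03 / 1e-12 = 5.04e+09
SIL = 10 * log10(5.04e+09) = 97.024 dB


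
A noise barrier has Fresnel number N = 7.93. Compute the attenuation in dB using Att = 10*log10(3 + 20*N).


3 + 20*N = 3 + 20*7.93 = 161.6
Att = 10*log10(161.6) = 22.084 dB


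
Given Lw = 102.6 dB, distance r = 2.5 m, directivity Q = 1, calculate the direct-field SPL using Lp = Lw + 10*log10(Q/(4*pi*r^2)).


4*pi*r^2 = 4*pi*2.5^2 = 78.5398 m^2
Q / (4*pi*r^2) = 1 / 78.5398 = 0.0127324
Lp = 102.6 + 10*log10(0.0127324) = 83.649 dB


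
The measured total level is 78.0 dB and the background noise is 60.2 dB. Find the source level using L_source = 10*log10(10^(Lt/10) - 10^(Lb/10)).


10^(78.0/10) = 6.30957e+07
10^(60.2/10) = 1.04713e+06
Difference = 6.30957e+07 - 1.04713e+06 = 6.20486e+07
L_source = 10*log10(6.20486e+07) = 77.927 dB


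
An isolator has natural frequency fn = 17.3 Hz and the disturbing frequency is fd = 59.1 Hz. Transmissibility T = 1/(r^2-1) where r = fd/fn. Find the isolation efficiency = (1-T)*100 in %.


r = 59.1 / 17.3 = 3.41618
r^2 - 1 = 3.41618^2 - 1 = 10.6703
T = 1/10.6703 = 0.0937181
Efficiency = (1 - 0.0937181)*100 = 90.628 %


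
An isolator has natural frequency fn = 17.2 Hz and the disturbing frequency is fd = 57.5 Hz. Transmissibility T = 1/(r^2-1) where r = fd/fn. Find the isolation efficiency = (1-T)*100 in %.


r = 57.5 / 17.2 = 3.34302
r^2 - 1 = 3.34302^2 - 1 = 10.1758
T = 1/10.1758 = 0.0982724
Efficiency = (1 - 0.0982724)*100 = 90.173 %


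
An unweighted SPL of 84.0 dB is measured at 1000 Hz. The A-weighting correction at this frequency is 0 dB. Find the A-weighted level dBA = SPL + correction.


A-weighting table: 1000 Hz -> 0 dB correction
SPL_A = SPL + correction = 84.0 + (0) = 84 dBA


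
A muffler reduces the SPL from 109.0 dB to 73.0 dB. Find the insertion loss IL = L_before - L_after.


Insertion loss = SPL without muffler - SPL with muffler
IL = 109.0 - 73.0 = 36 dB


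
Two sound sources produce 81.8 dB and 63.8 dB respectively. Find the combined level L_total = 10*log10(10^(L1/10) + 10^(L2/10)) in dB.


10^(81.8/10) = 1.51356e+08
10^(63.8/10) = 2.39883e+06
Sum = 1.51356e+08 + 2.39883e+06 = 1.53755e+08
L_total = 10*log10(1.53755e+08) = 81.868 dB


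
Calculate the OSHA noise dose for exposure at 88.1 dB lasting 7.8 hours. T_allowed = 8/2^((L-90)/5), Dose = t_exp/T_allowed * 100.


T_allowed = 8 / 2^((88.1 - 90)/5) = 10.4107 hr
Dose = 7.8 / 10.4107 * 100 = 74.923 %


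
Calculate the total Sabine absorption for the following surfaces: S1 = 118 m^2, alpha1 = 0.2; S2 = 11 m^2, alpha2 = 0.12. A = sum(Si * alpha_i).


118 * 0.2 = 23.6
11 * 0.12 = 1.32
A_total = 23.6 + 1.32 = 24.92 m^2


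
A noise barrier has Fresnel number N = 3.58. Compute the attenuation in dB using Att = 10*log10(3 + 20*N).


3 + 20*N = 3 + 20*3.58 = 74.6
Att = 10*log10(74.6) = 18.727 dB


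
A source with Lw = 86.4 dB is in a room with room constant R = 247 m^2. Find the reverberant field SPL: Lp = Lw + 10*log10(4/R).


4/R = 4/247 = 0.0161943
Lp = 86.4 + 10*log10(0.0161943) = 68.494 dB


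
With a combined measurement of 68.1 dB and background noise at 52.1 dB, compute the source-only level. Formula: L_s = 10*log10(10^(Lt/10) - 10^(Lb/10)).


10^(68.1/10) = 6.45654e+06
10^(52.1/10) = 162181
Difference = 6.45654e+06 - 162181 = 6.29436e+06
L_source = 10*log10(6.29436e+06) = 67.99 dB


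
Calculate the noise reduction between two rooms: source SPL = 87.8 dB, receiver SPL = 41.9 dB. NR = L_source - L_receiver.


NR = L_source - L_receiver (difference between source and receiving room levels)
NR = 87.8 - 41.9 = 45.9 dB


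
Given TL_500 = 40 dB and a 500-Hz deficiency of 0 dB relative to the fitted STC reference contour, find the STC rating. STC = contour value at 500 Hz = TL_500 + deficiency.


By ASTM E413, STC = value of the fitted reference contour at 500 Hz.
Contour value at 500 Hz = TL_500 + deficiency = 40 + 0 = 40
STC = 40


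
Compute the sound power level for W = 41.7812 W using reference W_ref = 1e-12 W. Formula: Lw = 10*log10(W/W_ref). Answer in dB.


W / W_ref = 41.7812 / 1e-12 = 4.17812e+13
Lw = 10 * log10(4.17812e+13) = 136.21 dB


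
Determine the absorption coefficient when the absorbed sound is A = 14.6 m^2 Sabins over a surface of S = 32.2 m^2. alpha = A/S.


Absorption coefficient = absorbed power / incident power
alpha = A / S = 14.6 / 32.2 = 0.45342


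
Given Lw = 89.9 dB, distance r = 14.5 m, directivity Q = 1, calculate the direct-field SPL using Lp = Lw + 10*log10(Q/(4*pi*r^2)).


4*pi*r^2 = 4*pi*14.5^2 = 2642.08 m^2
Q / (4*pi*r^2) = 1 / 2642.08 = 0.00037849
Lp = 89.9 + 10*log10(0.00037849) = 55.681 dB


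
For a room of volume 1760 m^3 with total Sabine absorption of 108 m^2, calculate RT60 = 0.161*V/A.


RT60 = 0.161 * 1760 / 108 = 2.6237 s


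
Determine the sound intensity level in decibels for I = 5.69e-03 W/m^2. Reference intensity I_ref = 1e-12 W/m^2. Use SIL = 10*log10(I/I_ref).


I / I_ref = 5.69e-03 / 1e-12 = 5.69e+09
SIL = 10 * log10(5.69e+09) = 97.551 dB


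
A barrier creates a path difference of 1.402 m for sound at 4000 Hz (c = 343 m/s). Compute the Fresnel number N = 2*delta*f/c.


N = 2*delta*f/c = 2*delta/lambda, where lambda = c/f
lambda = 343 / 4000 = 0.08575 m
N = 2 * 1.402 / 0.08575 = 32.7


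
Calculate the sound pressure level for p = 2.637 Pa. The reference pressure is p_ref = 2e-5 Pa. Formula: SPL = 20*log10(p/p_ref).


p / p_ref = 2.637 / 2e-5 = 131850
SPL = 20 * log10(131850) = 102.4 dB


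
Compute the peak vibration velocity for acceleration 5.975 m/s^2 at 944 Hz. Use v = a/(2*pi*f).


omega = 2*pi*f = 2*pi*944 = 5931.33 rad/s
v = a / omega = 5.975 / 5931.33 = 0.0010074 m/s


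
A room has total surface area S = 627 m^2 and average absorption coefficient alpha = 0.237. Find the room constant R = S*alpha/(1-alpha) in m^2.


R = 627 * 0.237 / (1 - 0.237) = 194.76 m^2


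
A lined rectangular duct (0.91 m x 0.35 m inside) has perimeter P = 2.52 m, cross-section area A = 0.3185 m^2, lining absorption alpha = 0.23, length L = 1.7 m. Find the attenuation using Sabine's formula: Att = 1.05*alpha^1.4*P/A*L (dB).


alpha^1.4 = 0.23^1.4 = 0.127767
Attenuation rate = 1.05 * alpha^1.4 * P / A
= 1.05 * 0.127767 * 2.52 / 0.3185 = 1.06145 dB/m
Total Att = 1.06145 * 1.7 = 1.8045 dB


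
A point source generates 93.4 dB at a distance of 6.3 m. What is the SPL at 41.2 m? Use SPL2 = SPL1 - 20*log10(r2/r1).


r2/r1 = 41.2/6.3 = 6.53968
Correction = 20*log10(6.53968) = 16.3111 dB
SPL2 = 93.4 - 16.3111 = 77.089 dB


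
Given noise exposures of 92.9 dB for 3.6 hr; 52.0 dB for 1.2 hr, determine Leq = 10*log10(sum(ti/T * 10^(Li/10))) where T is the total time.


T_total = 3.6 + 1.2 = 4.8 hr
(3.6/4.8) * 10^(92.9/10) = 1.46238e+09
(1.2/4.8) * 10^(52.0/10) = 39622.3
Sum = 1.46238e+09 + 39622.3 = 1.46242e+09
Leq = 10*log10(1.46242e+09) = 91.651 dB


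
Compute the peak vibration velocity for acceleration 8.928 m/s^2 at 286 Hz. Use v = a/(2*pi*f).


omega = 2*pi*f = 2*pi*286 = 1796.99 rad/s
v = a / omega = 8.928 / 1796.99 = 0.0049683 m/s
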